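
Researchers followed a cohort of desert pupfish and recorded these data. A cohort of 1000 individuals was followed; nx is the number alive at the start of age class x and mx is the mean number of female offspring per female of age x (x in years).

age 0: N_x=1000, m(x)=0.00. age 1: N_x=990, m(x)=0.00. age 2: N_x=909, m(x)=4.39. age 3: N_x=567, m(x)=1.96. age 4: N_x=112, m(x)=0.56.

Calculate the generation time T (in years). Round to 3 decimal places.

2.239

lx = nx/n0 = nx/1000: 1, 0.99, 0.909, 0.567, 0.112
lx·mx: 0, 0, 3.99051, 1.11132, 0.06272 → R0 = 5.16455
x·lx·mx: 0, 0, 7.98102, 3.33396, 0.25088 → Σ = 11.56586
T = 11.56586 / 5.16455 = 2.239471… → 2.239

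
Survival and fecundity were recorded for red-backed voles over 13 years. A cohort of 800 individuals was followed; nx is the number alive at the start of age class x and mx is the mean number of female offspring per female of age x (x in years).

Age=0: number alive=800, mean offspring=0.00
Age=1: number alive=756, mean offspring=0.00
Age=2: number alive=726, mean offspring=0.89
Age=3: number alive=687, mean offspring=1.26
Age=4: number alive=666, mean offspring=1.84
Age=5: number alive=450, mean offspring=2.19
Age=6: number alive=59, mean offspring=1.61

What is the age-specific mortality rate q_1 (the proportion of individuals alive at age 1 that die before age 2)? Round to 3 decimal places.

0.040

lx = nx/n0 = nx/800: 1, 0.945, 0.9075, 0.85875, 0.8325, 0.5625, 0.07375
q_1 = (l_1 − l_2) / l_1 = (0.945 − 0.9075) / 0.945
     = 0.0375 / 0.945 = 0.039683… → 0.040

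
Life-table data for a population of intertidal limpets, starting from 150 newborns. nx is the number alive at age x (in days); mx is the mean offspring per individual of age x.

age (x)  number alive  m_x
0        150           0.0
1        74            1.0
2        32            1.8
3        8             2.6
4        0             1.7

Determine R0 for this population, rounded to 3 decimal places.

1.016

lx = nx/n0 = nx/150: 1, 0.49333…, 0.21333…, 0.05333…, 0
lx·mx by age: 0, 0.493333…, 0.384…, 0.138667…, 0
R0 = Σ lx·mx = 1.016… → 1.016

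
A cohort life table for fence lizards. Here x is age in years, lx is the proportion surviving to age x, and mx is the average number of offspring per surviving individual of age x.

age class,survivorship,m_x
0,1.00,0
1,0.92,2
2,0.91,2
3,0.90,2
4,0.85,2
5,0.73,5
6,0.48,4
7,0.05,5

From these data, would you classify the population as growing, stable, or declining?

R0 = Σ lx·mx = 0 + 1.84 + 1.82 + 1.8 + 1.7 + 3.65 + 1.92 + 0.25 = 12.98
R0 > 1, so the population is growing.

growing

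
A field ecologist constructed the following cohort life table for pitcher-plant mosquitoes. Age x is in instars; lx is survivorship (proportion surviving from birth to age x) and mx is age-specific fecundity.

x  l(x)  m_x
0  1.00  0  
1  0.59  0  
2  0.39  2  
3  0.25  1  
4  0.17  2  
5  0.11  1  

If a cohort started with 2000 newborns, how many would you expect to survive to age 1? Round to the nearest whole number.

1180

Expected survivors = N0 · l_1 = 2000 × 0.59 = 1180 → 1180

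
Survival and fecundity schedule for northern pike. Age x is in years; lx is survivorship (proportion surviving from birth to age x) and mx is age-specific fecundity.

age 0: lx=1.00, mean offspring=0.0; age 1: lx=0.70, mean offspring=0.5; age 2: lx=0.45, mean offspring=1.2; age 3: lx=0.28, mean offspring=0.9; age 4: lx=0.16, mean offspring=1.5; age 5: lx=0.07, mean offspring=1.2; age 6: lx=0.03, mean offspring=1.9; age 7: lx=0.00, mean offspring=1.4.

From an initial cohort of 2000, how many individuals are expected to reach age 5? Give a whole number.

140

Expected survivors = N0 · l_5 = 2000 × 0.07 = 140 → 140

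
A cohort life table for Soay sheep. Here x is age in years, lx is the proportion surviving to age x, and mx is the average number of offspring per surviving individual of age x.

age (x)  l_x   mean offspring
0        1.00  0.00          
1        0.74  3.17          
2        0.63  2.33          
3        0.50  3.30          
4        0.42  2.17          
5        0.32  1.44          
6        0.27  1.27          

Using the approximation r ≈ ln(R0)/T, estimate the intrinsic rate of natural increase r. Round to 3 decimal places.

0.776

R0 = Σ lx·mx = 0 + 2.3458 + 1.4679 + 1.65 + 0.9114 + 0.4608 + 0.3429 = 7.1788
Σ x·lx·mx = 18.2386; T = 18.2386/7.1788 = 2.54062…
r ≈ ln(R0)/T = ln(7.1788)/2.54062… = 0.77585… → 0.776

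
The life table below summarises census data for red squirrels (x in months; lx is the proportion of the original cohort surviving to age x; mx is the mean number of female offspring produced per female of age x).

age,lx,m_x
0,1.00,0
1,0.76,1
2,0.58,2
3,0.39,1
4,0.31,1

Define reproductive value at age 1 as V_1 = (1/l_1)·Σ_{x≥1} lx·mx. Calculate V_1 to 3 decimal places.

3.447

lx·mx for x ≥ 1: 0.76, 1.16, 0.39, 0.31 → sum = 2.62
V_1 = 2.62 / l_1 = 2.62 / 0.76 = 3.447368… → 3.447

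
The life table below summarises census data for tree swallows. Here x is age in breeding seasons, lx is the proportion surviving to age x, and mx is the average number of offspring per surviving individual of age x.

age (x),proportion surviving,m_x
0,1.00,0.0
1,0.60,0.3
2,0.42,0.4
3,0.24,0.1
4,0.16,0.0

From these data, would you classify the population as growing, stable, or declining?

R0 = Σ lx·mx = 0 + 0.18 + 0.168 + 0.024 + 0 = 0.372
R0 < 1, so the population is declining.

declining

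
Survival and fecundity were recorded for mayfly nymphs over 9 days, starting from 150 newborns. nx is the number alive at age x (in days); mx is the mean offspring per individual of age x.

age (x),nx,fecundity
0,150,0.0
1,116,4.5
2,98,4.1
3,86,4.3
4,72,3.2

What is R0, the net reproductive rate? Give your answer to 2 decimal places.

10.16

lx = nx/n0 = nx/150: 1, 0.77333…, 0.65333…, 0.57333…, 0.48
lx·mx by age: 0, 3.48…, 2.678667…, 2.465333…, 1.536
R0 = Σ lx·mx = 10.16… → 10.16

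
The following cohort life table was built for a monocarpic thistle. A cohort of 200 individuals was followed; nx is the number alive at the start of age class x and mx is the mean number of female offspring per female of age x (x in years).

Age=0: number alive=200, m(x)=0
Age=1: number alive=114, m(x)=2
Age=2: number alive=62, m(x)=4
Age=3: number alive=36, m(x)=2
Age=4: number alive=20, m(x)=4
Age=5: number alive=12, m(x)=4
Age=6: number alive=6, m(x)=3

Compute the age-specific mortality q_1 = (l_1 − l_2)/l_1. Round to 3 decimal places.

lx = nx/n0 = nx/200: 1, 0.57, 0.31, 0.18, 0.1, 0.06, 0.03
q_1 = (l_1 − l_2) / l_1 = (0.57 − 0.31) / 0.57
     = 0.26 / 0.57 = 0.45614… → 0.456

0.456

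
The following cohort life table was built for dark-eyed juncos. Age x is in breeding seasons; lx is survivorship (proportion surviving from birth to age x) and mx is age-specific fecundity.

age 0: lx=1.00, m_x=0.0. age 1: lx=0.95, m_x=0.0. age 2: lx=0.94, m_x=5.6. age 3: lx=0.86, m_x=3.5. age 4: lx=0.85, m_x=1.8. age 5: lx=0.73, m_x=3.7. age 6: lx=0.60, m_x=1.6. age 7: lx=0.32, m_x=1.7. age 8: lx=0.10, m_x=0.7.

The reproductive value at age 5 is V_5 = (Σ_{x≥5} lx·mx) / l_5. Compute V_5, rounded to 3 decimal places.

lx·mx for x ≥ 5: 2.701, 0.96, 0.544, 0.07 → sum = 4.275
V_5 = 4.275 / l_5 = 4.275 / 0.73 = 5.856164… → 5.856

5.856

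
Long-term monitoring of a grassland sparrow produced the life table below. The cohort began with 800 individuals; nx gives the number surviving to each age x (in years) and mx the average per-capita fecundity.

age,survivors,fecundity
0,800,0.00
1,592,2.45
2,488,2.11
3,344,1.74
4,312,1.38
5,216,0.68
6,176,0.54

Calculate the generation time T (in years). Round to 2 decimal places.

lx = nx/n0 = nx/800: 1, 0.74, 0.61, 0.43, 0.39, 0.27, 0.22
lx·mx: 0, 1.813, 1.2871, 0.7482, 0.5382, 0.1836, 0.1188 → R0 = 4.6889
x·lx·mx: 0, 1.813, 2.5742, 2.2446, 2.1528, 0.918, 0.7128 → Σ = 10.4154
T = 10.4154 / 4.6889 = 2.221289… → 2.22

2.22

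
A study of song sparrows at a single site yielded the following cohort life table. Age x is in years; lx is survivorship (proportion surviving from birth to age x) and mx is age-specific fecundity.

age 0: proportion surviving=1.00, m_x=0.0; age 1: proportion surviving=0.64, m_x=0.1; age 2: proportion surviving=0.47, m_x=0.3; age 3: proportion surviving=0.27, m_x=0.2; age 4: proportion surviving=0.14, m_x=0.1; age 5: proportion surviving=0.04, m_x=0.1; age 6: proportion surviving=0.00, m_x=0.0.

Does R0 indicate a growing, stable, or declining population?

declining

R0 = Σ lx·mx = 0 + 0.064 + 0.141 + 0.054 + 0.014 + 0.004 + 0 = 0.277
R0 < 1, so the population is declining.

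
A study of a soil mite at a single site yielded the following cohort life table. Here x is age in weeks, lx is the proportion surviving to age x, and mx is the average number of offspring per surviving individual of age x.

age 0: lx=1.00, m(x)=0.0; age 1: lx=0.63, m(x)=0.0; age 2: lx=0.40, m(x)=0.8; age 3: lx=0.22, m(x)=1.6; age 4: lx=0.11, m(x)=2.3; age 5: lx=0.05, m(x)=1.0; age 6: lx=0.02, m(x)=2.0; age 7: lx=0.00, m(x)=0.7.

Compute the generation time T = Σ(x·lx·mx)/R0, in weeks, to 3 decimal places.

3.151

lx·mx: 0, 0, 0.32, 0.352, 0.253, 0.05, 0.04, 0 → R0 = 1.015
x·lx·mx: 0, 0, 0.64, 1.056, 1.012, 0.25, 0.24, 0 → Σ = 3.198
T = 3.198 / 1.015 = 3.150739… → 3.151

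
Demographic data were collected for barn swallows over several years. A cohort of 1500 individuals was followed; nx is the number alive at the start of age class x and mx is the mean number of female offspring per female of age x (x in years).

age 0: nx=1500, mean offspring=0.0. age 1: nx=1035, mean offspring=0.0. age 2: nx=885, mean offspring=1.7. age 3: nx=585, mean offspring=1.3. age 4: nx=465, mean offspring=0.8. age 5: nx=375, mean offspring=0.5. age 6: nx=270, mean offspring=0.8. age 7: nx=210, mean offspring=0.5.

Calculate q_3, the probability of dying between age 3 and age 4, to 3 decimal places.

lx = nx/n0 = nx/1500: 1, 0.69, 0.59, 0.39, 0.31, 0.25, 0.18, 0.14
q_3 = (l_3 − l_4) / l_3 = (0.39 − 0.31) / 0.39
     = 0.08 / 0.39 = 0.205128… → 0.205

0.205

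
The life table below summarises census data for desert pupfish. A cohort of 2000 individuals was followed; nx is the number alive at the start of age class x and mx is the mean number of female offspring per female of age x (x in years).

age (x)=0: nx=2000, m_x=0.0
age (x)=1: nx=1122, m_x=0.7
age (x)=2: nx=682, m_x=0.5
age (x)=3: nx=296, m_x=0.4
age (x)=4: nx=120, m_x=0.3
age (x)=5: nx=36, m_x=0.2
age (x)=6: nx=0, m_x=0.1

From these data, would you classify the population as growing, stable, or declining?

lx = nx/n0 = nx/2000: 1, 0.561, 0.341, 0.148, 0.06, 0.018, 0
R0 = Σ lx·mx = 0 + 0.3927 + 0.1705 + 0.0592 + 0.018 + 0.0036 + 0 = 0.644
R0 < 1, so the population is declining.

declining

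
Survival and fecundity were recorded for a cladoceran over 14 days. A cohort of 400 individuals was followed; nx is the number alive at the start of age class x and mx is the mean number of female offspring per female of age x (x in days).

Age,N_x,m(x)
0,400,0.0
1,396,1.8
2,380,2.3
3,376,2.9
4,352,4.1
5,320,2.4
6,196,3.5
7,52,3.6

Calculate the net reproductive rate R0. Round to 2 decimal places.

lx = nx/n0 = nx/400: 1, 0.99, 0.95, 0.94, 0.88, 0.8, 0.49, 0.13
lx·mx by age: 0, 1.782, 2.185, 2.726, 3.608, 1.92, 1.715, 0.468
R0 = Σ lx·mx = 14.404 → 14.40

14.40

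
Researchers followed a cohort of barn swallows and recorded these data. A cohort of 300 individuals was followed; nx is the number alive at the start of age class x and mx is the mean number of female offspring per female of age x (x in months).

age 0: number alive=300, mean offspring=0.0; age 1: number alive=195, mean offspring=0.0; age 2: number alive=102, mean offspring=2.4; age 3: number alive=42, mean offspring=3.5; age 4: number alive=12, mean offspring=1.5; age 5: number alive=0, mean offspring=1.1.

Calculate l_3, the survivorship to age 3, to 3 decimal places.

0.140

l_3 = n_3/n_0 = 42/300 = 0.14 → 0.140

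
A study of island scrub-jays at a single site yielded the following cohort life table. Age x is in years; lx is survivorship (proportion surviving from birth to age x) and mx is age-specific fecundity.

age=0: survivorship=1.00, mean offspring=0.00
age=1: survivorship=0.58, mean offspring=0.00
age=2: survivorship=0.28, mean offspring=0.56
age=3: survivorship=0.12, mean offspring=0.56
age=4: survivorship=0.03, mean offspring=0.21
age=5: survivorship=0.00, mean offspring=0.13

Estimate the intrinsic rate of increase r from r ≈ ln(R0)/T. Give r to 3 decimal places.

R0 = Σ lx·mx = 0 + 0 + 0.1568 + 0.0672 + 0.0063 + 0 = 0.2303
Σ x·lx·mx = 0.5404; T = 0.5404/0.2303 = 2.3465…
r ≈ ln(R0)/T = ln(0.2303)/2.3465… = -0.62577… → -0.626

-0.626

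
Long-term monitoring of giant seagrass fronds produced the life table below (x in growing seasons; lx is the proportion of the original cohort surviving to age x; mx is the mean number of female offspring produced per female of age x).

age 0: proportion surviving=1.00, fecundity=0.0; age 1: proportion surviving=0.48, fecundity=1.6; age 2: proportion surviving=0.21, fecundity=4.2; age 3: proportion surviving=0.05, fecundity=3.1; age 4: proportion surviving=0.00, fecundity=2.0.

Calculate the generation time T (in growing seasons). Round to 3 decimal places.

lx·mx: 0, 0.768, 0.882, 0.155, 0 → R0 = 1.805
x·lx·mx: 0, 0.768, 1.764, 0.465, 0 → Σ = 2.997
T = 2.997 / 1.805 = 1.660388… → 1.660

1.660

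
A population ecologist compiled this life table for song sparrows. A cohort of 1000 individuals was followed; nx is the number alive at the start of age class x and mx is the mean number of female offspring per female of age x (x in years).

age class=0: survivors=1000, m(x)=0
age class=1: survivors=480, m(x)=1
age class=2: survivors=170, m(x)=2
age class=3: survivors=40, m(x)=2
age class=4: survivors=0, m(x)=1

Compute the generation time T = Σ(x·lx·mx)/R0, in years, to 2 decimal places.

lx = nx/n0 = nx/1000: 1, 0.48, 0.17, 0.04, 0
lx·mx: 0, 0.48, 0.34, 0.08, 0 → R0 = 0.9
x·lx·mx: 0, 0.48, 0.68, 0.24, 0 → Σ = 1.4
T = 1.4 / 0.9 = 1.555556… → 1.56

1.56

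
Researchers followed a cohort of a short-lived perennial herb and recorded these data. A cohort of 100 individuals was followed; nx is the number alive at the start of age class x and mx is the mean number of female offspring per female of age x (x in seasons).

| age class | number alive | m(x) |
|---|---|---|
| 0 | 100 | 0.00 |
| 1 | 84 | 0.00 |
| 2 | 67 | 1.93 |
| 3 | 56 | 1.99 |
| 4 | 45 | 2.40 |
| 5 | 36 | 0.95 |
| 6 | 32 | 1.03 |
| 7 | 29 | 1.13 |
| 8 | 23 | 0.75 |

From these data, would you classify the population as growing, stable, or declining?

lx = nx/n0 = nx/100: 1, 0.84, 0.67, 0.56, 0.45, 0.36, 0.32, 0.29, 0.23
R0 = Σ lx·mx = 0 + 0 + 1.2931 + 1.1144 + 1.08 + 0.342 + 0.3296 + 0.3277 + 0.1725 = 4.6593
R0 > 1, so the population is growing.

growing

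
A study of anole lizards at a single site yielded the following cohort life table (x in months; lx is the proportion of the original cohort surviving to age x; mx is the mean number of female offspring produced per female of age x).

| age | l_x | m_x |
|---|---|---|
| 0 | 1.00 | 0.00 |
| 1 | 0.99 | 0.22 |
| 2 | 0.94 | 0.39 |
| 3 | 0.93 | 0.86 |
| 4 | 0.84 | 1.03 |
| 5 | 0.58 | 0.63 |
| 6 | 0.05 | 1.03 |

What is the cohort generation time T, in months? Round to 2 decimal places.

lx·mx: 0, 0.2178, 0.3666, 0.7998, 0.8652, 0.3654, 0.0515 → R0 = 2.6663
x·lx·mx: 0, 0.2178, 0.7332, 2.3994, 3.4608, 1.827, 0.309 → Σ = 8.9472
T = 8.9472 / 2.6663 = 3.355661… → 3.36

3.36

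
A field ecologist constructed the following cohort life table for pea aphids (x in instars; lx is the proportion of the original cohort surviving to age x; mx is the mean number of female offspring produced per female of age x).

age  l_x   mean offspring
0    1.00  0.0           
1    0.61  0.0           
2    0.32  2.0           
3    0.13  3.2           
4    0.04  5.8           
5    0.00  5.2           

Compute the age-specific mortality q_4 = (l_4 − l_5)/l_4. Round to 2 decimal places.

1.00

q_4 = (l_4 − l_5) / l_4 = (0.04 − 0) / 0.04
     = 0.04 / 0.04 = 1 → 1.00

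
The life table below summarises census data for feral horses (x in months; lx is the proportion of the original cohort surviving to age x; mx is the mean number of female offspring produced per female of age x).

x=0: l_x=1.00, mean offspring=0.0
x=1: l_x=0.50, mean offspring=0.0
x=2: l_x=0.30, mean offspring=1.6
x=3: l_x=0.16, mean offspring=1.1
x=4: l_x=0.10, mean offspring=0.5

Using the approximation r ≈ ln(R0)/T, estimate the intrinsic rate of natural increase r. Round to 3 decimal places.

R0 = Σ lx·mx = 0 + 0 + 0.48 + 0.176 + 0.05 = 0.706
Σ x·lx·mx = 1.688; T = 1.688/0.706 = 2.39093…
r ≈ ln(R0)/T = ln(0.706)/2.39093… = -0.14561… → -0.146

-0.146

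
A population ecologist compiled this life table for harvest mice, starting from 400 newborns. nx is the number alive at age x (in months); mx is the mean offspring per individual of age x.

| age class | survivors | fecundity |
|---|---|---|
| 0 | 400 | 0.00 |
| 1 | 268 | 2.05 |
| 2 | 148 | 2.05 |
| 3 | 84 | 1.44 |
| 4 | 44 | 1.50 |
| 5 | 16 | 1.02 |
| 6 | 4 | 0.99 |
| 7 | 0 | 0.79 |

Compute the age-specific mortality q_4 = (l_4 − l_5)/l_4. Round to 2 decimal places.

0.64

lx = nx/n0 = nx/400: 1, 0.67, 0.37, 0.21, 0.11, 0.04, 0.01, 0
q_4 = (l_4 − l_5) / l_4 = (0.11 − 0.04) / 0.11
     = 0.07 / 0.11 = 0.636364… → 0.64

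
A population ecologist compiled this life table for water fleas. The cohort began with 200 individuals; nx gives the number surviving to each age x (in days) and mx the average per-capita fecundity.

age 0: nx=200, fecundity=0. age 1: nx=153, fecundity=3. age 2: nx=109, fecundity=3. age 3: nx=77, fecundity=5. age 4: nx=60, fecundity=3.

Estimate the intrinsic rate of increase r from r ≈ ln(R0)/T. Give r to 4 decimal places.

lx = nx/n0 = nx/200: 1, 0.765, 0.545, 0.385, 0.3
R0 = Σ lx·mx = 0 + 2.295 + 1.635 + 1.925 + 0.9 = 6.755
Σ x·lx·mx = 14.94; T = 14.94/6.755 = 2.2117…
r ≈ ln(R0)/T = ln(6.755)/2.2117… = 0.863719… → 0.8637

0.8637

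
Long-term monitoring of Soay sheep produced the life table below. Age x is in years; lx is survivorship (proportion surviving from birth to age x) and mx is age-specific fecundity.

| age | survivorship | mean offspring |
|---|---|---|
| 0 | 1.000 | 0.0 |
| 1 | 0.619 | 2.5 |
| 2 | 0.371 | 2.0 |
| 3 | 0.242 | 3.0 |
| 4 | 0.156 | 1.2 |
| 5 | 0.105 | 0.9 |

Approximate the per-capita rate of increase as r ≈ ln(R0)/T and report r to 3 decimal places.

0.612

R0 = Σ lx·mx = 0 + 1.5475 + 0.742 + 0.726 + 0.1872 + 0.0945 = 3.2972
Σ x·lx·mx = 6.4308; T = 6.4308/3.2972 = 1.95038…
r ≈ ln(R0)/T = ln(3.2972)/1.95038… = 0.61171… → 0.612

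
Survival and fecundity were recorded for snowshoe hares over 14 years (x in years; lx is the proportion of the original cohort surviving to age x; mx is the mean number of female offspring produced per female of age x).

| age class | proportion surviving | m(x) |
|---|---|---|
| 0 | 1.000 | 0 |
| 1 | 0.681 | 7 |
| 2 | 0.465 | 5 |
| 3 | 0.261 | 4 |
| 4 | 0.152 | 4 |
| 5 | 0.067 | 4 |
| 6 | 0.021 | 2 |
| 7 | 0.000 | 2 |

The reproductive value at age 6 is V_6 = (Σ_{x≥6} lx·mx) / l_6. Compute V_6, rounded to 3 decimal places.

2.000

lx·mx for x ≥ 6: 0.042, 0 → sum = 0.042
V_6 = 0.042 / l_6 = 0.042 / 0.021 = 2 → 2.000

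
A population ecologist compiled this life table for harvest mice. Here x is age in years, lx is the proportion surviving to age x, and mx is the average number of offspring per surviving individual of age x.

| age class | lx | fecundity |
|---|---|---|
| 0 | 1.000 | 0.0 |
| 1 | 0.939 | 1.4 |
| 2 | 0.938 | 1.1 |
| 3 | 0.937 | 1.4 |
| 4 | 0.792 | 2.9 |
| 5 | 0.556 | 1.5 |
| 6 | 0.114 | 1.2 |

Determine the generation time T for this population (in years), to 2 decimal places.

lx·mx: 0, 1.3146, 1.0318, 1.3118, 2.2968, 0.834, 0.1368 → R0 = 6.9258
x·lx·mx: 0, 1.3146, 2.0636, 3.9354, 9.1872, 4.17, 0.8208 → Σ = 21.4916
T = 21.4916 / 6.9258 = 3.103122… → 3.10

3.10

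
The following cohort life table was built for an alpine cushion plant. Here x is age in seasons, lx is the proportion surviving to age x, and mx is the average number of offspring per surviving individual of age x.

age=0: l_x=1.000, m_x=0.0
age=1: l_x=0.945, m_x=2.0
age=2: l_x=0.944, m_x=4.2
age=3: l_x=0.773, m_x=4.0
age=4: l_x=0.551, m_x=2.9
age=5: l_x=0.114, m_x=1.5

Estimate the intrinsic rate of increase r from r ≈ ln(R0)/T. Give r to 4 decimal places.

R0 = Σ lx·mx = 0 + 1.89 + 3.9648 + 3.092 + 1.5979 + 0.171 = 10.7157
Σ x·lx·mx = 26.3422; T = 26.3422/10.7157 = 2.45828…
r ≈ ln(R0)/T = ln(10.7157)/2.45828… = 0.964784… → 0.9648

0.9648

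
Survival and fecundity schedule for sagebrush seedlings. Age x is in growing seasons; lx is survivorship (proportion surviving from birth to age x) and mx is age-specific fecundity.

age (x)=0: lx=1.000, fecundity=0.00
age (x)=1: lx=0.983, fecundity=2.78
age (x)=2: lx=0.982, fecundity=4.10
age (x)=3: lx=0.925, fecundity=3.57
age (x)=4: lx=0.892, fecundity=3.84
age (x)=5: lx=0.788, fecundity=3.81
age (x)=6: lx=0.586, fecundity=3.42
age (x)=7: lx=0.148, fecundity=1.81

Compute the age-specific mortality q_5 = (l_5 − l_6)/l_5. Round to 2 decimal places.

0.26

q_5 = (l_5 − l_6) / l_5 = (0.788 − 0.586) / 0.788
     = 0.202 / 0.788 = 0.256345… → 0.26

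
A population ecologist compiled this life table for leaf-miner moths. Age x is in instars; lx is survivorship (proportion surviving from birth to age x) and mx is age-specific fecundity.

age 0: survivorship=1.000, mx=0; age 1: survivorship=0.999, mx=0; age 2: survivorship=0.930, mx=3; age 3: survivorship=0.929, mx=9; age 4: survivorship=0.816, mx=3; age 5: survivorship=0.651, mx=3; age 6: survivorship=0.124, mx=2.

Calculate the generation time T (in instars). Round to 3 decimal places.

3.273

lx·mx: 0, 0, 2.79, 8.361, 2.448, 1.953, 0.248 → R0 = 15.8
x·lx·mx: 0, 0, 5.58, 25.083, 9.792, 9.765, 1.488 → Σ = 51.708
T = 51.708 / 15.8 = 3.272658… → 3.273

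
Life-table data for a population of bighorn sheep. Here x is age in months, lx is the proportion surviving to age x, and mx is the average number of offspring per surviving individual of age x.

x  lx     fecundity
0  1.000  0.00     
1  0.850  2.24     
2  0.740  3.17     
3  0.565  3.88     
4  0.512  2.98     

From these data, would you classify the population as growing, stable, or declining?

R0 = Σ lx·mx = 0 + 1.904 + 2.3458 + 2.1922 + 1.52576 = 7.96776
R0 > 1, so the population is growing.

growing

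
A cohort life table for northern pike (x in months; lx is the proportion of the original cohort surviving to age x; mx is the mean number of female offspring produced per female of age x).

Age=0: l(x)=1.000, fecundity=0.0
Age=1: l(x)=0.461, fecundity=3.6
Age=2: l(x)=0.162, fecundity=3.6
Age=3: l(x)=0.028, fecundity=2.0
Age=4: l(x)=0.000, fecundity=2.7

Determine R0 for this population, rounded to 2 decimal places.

lx·mx by age: 0, 1.6596, 0.5832, 0.056, 0
R0 = Σ lx·mx = 2.2988 → 2.30

2.30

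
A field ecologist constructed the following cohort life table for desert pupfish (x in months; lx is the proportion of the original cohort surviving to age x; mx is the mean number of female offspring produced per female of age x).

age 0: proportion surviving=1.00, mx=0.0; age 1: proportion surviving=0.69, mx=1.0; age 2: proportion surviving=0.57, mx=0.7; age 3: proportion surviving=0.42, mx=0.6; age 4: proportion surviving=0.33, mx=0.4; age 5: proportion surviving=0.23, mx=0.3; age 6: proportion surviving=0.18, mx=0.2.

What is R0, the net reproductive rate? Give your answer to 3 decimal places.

lx·mx by age: 0, 0.69, 0.399, 0.252, 0.132, 0.069, 0.036
R0 = Σ lx·mx = 1.578 → 1.578

1.578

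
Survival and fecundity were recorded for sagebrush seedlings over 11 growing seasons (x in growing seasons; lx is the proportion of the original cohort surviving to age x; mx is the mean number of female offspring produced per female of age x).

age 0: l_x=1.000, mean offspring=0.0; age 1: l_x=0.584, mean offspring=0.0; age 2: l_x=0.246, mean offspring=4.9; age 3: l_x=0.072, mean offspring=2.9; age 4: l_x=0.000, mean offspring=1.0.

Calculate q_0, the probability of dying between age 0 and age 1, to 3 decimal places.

0.416

q_0 = (l_0 − l_1) / l_0 = (1 − 0.584) / 1
     = 0.416 / 1 = 0.416 → 0.416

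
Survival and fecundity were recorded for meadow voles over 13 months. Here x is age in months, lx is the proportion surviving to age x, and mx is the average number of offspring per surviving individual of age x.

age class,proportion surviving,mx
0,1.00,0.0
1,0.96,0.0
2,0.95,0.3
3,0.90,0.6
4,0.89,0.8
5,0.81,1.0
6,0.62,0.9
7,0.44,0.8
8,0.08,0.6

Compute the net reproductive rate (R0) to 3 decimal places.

lx·mx by age: 0, 0, 0.285, 0.54, 0.712, 0.81, 0.558, 0.352, 0.048
R0 = Σ lx·mx = 3.305 → 3.305

3.305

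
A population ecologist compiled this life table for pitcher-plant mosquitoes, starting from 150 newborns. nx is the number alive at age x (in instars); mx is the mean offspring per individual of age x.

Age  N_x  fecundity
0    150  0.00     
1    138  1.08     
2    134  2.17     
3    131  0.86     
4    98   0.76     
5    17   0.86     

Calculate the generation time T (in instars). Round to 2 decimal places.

lx = nx/n0 = nx/150: 1, 0.92, 0.89333…, 0.87333…, 0.65333…, 0.11333…
lx·mx: 0, 0.9936, 1.938533…, 0.751067…, 0.496533…, 0.097467… → R0 = 4.2772…
x·lx·mx: 0, 0.9936, 3.877067…, 2.2532…, 1.986133…, 0.487333… → Σ = 9.597333…
T = 9.597333… / 4.2772… = 2.243836… → 2.24

2.24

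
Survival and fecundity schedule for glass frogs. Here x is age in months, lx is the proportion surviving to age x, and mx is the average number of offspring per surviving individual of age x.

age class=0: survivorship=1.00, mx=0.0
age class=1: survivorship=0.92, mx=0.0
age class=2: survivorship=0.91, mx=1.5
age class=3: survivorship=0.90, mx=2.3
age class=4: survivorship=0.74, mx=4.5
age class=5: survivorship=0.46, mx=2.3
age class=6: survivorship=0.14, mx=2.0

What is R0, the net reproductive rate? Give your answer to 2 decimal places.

8.10

lx·mx by age: 0, 0, 1.365, 2.07, 3.33, 1.058, 0.28
R0 = Σ lx·mx = 8.103 → 8.10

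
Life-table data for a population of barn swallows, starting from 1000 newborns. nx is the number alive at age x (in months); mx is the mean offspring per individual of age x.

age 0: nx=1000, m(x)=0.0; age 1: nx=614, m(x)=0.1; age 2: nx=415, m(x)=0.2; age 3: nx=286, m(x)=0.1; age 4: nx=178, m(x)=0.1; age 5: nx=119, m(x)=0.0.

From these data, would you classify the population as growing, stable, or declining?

declining

lx = nx/n0 = nx/1000: 1, 0.614, 0.415, 0.286, 0.178, 0.119
R0 = Σ lx·mx = 0 + 0.0614 + 0.083 + 0.0286 + 0.0178 + 0 = 0.1908
R0 < 1, so the population is declining.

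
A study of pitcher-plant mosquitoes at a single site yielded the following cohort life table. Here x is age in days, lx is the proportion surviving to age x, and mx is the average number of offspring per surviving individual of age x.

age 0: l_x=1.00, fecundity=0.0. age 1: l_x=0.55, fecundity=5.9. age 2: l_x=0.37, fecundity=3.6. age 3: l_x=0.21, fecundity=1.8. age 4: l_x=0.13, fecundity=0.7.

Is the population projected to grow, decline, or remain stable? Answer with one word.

R0 = Σ lx·mx = 0 + 3.245 + 1.332 + 0.378 + 0.091 = 5.046
R0 > 1, so the population is growing.

growing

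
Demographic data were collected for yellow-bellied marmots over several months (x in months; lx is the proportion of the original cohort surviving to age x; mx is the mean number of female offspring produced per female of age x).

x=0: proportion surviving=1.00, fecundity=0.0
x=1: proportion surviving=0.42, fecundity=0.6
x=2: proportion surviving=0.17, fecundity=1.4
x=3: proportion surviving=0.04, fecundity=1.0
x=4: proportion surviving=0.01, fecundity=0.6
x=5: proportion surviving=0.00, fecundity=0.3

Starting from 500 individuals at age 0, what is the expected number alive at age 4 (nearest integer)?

5

Expected survivors = N0 · l_4 = 500 × 0.01 = 5 → 5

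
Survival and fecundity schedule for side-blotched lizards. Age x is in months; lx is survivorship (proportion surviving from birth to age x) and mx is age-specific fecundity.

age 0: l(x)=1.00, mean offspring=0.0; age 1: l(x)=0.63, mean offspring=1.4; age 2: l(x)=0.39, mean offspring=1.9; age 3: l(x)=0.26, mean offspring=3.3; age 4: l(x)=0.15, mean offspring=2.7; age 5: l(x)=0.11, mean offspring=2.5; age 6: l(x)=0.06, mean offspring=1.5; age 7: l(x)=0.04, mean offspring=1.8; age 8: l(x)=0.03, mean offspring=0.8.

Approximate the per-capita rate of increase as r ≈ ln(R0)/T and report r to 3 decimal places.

0.441

R0 = Σ lx·mx = 0 + 0.882 + 0.741 + 0.858 + 0.405 + 0.275 + 0.09 + 0.072 + 0.024 = 3.347
Σ x·lx·mx = 9.169; T = 9.169/3.347 = 2.73947…
r ≈ ln(R0)/T = ln(3.347)/2.73947… = 0.44099… → 0.441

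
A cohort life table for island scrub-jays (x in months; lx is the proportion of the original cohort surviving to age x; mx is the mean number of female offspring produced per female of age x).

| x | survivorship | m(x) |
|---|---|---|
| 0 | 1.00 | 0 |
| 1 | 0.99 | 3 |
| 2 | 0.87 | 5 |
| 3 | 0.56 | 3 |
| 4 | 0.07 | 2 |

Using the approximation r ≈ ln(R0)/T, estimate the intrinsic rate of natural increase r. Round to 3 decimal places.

R0 = Σ lx·mx = 0 + 2.97 + 4.35 + 1.68 + 0.14 = 9.14
Σ x·lx·mx = 17.27; T = 17.27/9.14 = 1.8895…
r ≈ ln(R0)/T = ln(9.14)/1.8895… = 1.17103… → 1.171

1.171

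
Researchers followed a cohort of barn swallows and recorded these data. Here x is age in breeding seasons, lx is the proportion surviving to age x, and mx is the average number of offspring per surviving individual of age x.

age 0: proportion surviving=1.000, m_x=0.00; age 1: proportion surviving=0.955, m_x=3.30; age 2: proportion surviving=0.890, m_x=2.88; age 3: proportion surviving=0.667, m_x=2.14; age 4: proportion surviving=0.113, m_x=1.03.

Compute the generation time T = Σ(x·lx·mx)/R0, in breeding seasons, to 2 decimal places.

lx·mx: 0, 3.1515, 2.5632, 1.42738, 0.11639 → R0 = 7.25847
x·lx·mx: 0, 3.1515, 5.1264, 4.28214, 0.46556 → Σ = 13.0256
T = 13.0256 / 7.25847 = 1.794538… → 1.79

1.79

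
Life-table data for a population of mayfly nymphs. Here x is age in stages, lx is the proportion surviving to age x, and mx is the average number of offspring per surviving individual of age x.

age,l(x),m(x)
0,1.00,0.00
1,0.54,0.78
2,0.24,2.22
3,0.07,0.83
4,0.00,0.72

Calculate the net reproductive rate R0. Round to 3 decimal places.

lx·mx by age: 0, 0.4212, 0.5328, 0.0581, 0
R0 = Σ lx·mx = 1.0121 → 1.012

1.012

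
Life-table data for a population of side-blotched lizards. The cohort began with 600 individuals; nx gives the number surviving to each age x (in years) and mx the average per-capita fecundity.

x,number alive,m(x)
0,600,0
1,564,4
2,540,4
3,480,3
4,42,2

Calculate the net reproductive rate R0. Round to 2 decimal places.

9.90

lx = nx/n0 = nx/600: 1, 0.94, 0.9, 0.8, 0.07
lx·mx by age: 0, 3.76, 3.6, 2.4, 0.14
R0 = Σ lx·mx = 9.9 → 9.90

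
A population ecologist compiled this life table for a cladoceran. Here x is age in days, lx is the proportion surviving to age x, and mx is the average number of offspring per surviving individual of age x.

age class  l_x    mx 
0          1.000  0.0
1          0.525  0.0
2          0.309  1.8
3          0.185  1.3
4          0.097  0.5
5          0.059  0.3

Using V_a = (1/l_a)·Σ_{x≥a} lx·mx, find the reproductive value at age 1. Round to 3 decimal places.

1.644

lx·mx for x ≥ 1: 0, 0.5562, 0.2405, 0.0485, 0.0177 → sum = 0.8629
V_1 = 0.8629 / l_1 = 0.8629 / 0.525 = 1.643619… → 1.644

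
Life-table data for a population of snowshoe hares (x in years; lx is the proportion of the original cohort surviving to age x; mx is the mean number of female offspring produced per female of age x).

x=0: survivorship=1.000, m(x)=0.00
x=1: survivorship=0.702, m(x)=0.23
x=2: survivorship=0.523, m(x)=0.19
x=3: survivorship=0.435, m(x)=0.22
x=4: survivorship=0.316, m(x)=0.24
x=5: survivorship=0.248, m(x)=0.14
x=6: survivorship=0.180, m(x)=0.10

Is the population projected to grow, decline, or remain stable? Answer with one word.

R0 = Σ lx·mx = 0 + 0.16146 + 0.09937 + 0.0957 + 0.07584 + 0.03472 + 0.018 = 0.48509
R0 < 1, so the population is declining.

declining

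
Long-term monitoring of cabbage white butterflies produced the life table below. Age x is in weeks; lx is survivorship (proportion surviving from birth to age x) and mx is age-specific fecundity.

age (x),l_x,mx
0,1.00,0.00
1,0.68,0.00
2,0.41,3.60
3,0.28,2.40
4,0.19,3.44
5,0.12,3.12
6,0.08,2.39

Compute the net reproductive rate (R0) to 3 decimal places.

lx·mx by age: 0, 0, 1.476, 0.672, 0.6536, 0.3744, 0.1912
R0 = Σ lx·mx = 3.3672 → 3.367

3.367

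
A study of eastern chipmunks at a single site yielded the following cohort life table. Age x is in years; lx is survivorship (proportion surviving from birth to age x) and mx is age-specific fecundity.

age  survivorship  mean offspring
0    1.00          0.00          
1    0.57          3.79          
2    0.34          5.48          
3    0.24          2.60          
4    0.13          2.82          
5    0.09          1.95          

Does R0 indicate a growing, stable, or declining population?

R0 = Σ lx·mx = 0 + 2.1603 + 1.8632 + 0.624 + 0.3666 + 0.1755 = 5.1896
R0 > 1, so the population is growing.

growing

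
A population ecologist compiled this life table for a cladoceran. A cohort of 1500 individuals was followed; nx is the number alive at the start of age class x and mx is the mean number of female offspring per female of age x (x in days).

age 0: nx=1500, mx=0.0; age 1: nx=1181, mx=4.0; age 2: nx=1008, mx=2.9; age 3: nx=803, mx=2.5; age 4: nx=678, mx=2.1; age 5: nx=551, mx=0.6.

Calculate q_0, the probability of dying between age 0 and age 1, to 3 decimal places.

0.213

lx = nx/n0 = nx/1500: 1, 0.78733…, 0.672, 0.53533…, 0.452, 0.36733…
q_0 = (l_0 − l_1) / l_0 = (1 − 0.787333…) / 1
     = 0.212667… / 1 = 0.212667… → 0.213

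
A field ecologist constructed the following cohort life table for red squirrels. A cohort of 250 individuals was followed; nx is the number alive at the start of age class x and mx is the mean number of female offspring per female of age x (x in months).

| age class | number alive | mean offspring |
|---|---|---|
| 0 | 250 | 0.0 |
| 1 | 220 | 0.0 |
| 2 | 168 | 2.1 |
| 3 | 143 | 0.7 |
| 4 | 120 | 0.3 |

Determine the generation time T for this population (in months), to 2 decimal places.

lx = nx/n0 = nx/250: 1, 0.88, 0.672, 0.572, 0.48
lx·mx: 0, 0, 1.4112, 0.4004, 0.144 → R0 = 1.9556
x·lx·mx: 0, 0, 2.8224, 1.2012, 0.576 → Σ = 4.5996
T = 4.5996 / 1.9556 = 2.352015… → 2.35

2.35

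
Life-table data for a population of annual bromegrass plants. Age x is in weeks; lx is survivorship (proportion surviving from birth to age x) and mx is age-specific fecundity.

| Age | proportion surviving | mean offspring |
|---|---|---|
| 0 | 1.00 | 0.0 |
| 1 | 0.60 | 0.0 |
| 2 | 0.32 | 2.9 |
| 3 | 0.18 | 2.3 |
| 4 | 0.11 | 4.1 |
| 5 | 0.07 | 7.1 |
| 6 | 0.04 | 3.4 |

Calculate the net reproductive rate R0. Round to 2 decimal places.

lx·mx by age: 0, 0, 0.928, 0.414, 0.451, 0.497, 0.136
R0 = Σ lx·mx = 2.426 → 2.43

2.43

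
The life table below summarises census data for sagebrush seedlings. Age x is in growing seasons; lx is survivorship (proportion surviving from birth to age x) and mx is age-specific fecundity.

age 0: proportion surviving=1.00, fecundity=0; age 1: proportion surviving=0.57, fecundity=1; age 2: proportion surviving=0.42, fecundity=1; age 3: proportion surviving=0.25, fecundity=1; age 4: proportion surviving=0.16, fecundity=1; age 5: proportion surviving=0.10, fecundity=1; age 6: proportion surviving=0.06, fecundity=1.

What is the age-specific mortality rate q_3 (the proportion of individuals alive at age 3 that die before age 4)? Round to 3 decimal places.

q_3 = (l_3 − l_4) / l_3 = (0.25 − 0.16) / 0.25
     = 0.09 / 0.25 = 0.36 → 0.360

0.360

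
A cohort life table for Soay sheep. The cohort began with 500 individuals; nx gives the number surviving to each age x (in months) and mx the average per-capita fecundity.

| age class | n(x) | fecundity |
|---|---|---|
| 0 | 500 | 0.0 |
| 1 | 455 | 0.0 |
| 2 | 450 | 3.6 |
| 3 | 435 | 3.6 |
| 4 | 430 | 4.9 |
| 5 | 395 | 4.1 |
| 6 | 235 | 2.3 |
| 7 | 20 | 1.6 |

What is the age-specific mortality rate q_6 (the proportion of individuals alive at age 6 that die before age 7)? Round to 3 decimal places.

lx = nx/n0 = nx/500: 1, 0.91, 0.9, 0.87, 0.86, 0.79, 0.47, 0.04
q_6 = (l_6 − l_7) / l_6 = (0.47 − 0.04) / 0.47
     = 0.43 / 0.47 = 0.914894… → 0.915

0.915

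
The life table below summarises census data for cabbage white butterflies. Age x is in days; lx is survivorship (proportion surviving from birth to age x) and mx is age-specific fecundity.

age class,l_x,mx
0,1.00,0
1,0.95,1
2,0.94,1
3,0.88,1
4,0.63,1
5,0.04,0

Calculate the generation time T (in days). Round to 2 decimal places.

2.35

lx·mx: 0, 0.95, 0.94, 0.88, 0.63, 0 → R0 = 3.4
x·lx·mx: 0, 0.95, 1.88, 2.64, 2.52, 0 → Σ = 7.99
T = 7.99 / 3.4 = 2.35 → 2.35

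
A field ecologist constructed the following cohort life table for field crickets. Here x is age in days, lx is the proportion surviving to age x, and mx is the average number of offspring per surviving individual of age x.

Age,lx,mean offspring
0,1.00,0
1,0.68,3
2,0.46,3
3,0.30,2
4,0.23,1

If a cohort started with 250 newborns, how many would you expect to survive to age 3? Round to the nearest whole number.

75

Expected survivors = N0 · l_3 = 250 × 0.30 = 75 → 75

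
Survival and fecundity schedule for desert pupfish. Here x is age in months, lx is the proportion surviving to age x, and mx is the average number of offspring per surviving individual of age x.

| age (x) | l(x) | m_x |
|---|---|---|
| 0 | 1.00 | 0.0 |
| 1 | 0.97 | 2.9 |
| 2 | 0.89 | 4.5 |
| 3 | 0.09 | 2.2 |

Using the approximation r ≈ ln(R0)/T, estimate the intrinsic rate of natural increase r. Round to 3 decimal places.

1.197

R0 = Σ lx·mx = 0 + 2.813 + 4.005 + 0.198 = 7.016
Σ x·lx·mx = 11.417; T = 11.417/7.016 = 1.62728…
r ≈ ln(R0)/T = ln(7.016)/1.62728… = 1.19721… → 1.197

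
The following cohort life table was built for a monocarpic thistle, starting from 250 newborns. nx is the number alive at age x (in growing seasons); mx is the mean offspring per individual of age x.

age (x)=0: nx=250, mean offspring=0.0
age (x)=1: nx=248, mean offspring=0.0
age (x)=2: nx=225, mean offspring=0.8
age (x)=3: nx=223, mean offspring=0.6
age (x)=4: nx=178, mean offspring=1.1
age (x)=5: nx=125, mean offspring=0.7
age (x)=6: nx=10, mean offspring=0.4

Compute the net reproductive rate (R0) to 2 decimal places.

2.40

lx = nx/n0 = nx/250: 1, 0.992, 0.9, 0.892, 0.712, 0.5, 0.04
lx·mx by age: 0, 0, 0.72, 0.5352, 0.7832, 0.35, 0.016
R0 = Σ lx·mx = 2.4044 → 2.40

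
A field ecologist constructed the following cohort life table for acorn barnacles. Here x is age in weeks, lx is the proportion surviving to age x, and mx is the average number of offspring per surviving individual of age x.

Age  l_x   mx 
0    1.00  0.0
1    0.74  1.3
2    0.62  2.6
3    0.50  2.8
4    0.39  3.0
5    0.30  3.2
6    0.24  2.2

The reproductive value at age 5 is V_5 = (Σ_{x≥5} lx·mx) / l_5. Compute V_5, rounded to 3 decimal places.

4.960

lx·mx for x ≥ 5: 0.96, 0.528 → sum = 1.488
V_5 = 1.488 / l_5 = 1.488 / 0.3 = 4.96 → 4.960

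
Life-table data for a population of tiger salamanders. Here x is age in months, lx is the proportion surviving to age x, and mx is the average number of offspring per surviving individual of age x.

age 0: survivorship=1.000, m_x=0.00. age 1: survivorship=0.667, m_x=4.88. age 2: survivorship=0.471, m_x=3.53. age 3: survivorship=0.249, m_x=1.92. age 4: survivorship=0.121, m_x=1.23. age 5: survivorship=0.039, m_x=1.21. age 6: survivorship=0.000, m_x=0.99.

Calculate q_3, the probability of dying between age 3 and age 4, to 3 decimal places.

q_3 = (l_3 − l_4) / l_3 = (0.249 − 0.121) / 0.249
     = 0.128 / 0.249 = 0.514056… → 0.514

0.514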